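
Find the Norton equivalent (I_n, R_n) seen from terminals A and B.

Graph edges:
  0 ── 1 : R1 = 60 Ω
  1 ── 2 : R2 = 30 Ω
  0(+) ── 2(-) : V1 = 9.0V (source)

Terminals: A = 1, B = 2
Find the Thévenin equivalent first; then I_n = V_th/R_th and R_n = R_th.
Step 1 — V_th is the open-circuit voltage V_A - V_B (nothing connected across the terminals).
Nodal analysis, taking node 2 as the 0 V reference.
Source V1 fixes V_0 = 9 V.
KCL at each unknown node (sum of currents leaving = 0; resistances in Ω):
  Node 1: (V_1 - 9)/60 + (V_1 - 0)/30 = 0
Collecting terms: 0.05 × V_1 = 0.15  =>  V_1 = 3 V
V_th = V_1 - V_2 = 3 - 0 = 3 V
Step 2 — R_th: zero the source — replace V1 by a short circuit (node 2 merges into node 0) — and find the resistance seen between A (node 1) and B (node 0).
Reduce the network between node 1 (A) and node 0 (B) by series/parallel combination:
  Rp1 = R1 ‖ R2 (parallel, both between nodes 0 and 1) = 1/(1/60 + 1/30) = 20 Ω
R_th = 20 Ω
I_n = V_th/R_th = 3/20 = 0.15 A, and R_n = R_th = 20 Ω

Final answer: I_n = 0.15 A, R_n = 20 Ω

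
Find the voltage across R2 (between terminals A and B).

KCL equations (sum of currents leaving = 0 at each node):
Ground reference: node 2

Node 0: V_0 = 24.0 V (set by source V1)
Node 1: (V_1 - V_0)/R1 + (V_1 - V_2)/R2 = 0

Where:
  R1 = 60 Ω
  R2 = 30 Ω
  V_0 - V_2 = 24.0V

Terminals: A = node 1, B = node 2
R1 and R2 are in series across V1 (node 0 → node 1 → node 2), and the output A–B is taken across R2, so this is a voltage divider.
Series current: I = V1/(R1 + R2) = 24/(60 + 30) = 24/90 = 0.2667 A
V_R2 = I × R2 = V1 × R2/(R1 + R2) = 24 × 30/90 = 8 V

Final answer: 8 V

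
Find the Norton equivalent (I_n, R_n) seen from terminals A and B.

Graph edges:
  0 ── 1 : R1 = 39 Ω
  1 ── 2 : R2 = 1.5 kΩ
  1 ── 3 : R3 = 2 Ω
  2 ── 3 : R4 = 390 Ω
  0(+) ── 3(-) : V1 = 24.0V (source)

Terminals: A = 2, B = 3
Find the Thévenin equivalent first; then I_n = V_th/R_th and R_n = R_th.
Step 1 — V_th is the open-circuit voltage V_A - V_B (nothing connected across the terminals).
Nodal analysis, taking node 3 as the 0 V reference.
Source V1 fixes V_0 = 24 V.
KCL at each unknown node (sum of currents leaving = 0; resistances in Ω):
  Node 1: (V_1 - 24)/39 + (V_1 - V_2)/1500 + (V_1 - 0)/2 = 0
  Node 2: (V_2 - V_1)/1500 + (V_2 - 0)/390 = 0
Collecting terms (coefficients in siemens):
  0.5263·V_1 - 0.0006667·V_2 = 0.6154
  0.003231·V_2 - 0.0006667·V_1 = 0
Determinant D = (0.5263)(0.003231) - (-0.0006667)(-0.0006667) = 0.0017
V_1 = [(0.6154)(0.003231) - (-0.0006667)(0)]/D = 1.17 V
V_2 = [(0.5263)(0) - (0.6154)(-0.0006667)]/D = 0.2413 V
V_th = V_2 - V_3 = 0.2413 - 0 = 0.2413 V
Step 2 — R_th: zero the source — replace V1 by a short circuit (node 3 merges into node 0) — and find the resistance seen between A (node 2) and B (node 0).
Reduce the network between node 2 (A) and node 0 (B) by series/parallel combination:
  Rp1 = R1 ‖ R3 (parallel, both between nodes 0 and 1) = 1/(1/39 + 1/2) = 1.902 Ω
  Rs1 = R2 + Rp1 (series, joined only at node 1) = 1500 + 1.902 = 1502 Ω
  Rp2 = R4 ‖ Rs1 (parallel, both between nodes 0 and 2) = 1/(1/390 + 1/1502) = 309.6 Ω
R_th = 309.6 Ω
I_n = V_th/R_th = 0.2413/309.6 = 0.0007795 A, and R_n = R_th = 309.6 Ω

Final answer: I_n = 0.0007795 A, R_n = 309.6 Ω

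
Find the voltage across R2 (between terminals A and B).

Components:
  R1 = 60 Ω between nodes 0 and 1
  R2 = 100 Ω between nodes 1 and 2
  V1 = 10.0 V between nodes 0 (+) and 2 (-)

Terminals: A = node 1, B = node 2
R1 and R2 are in series across V1 (node 0 → node 1 → node 2), and the output A–B is taken across R2, so this is a voltage divider.
Series current: I = V1/(R1 + R2) = 10/(60 + 100) = 10/160 = 0.0625 A
V_R2 = I × R2 = V1 × R2/(R1 + R2) = 10 × 100/160 = 6.25 V

Final answer: 6.25 V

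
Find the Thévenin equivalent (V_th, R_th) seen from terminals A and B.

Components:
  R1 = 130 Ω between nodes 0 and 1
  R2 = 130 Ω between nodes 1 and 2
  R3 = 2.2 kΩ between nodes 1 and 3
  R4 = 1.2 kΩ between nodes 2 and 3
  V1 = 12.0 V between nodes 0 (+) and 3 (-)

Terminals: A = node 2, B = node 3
Step 1 — V_th is the open-circuit voltage V_A - V_B (nothing connected across the terminals).
Nodal analysis, taking node 3 as the 0 V reference.
Source V1 fixes V_0 = 12 V.
KCL at each unknown node (sum of currents leaving = 0; resistances in Ω):
  Node 1: (V_1 - 12)/130 + (V_1 - V_2)/130 + (V_1 - 0)/2200 = 0
  Node 2: (V_2 - V_1)/130 + (V_2 - 0)/1200 = 0
Collecting terms (coefficients in siemens):
  0.01584·V_1 - 0.007692·V_2 = 0.09231
  0.008526·V_2 - 0.007692·V_1 = 0
Determinant D = (0.01584)(0.008526) - (-0.007692)(-0.007692) = 0.00007587
V_1 = [(0.09231)(0.008526) - (-0.007692)(0)]/D = 10.37 V
V_2 = [(0.01584)(0) - (0.09231)(-0.007692)]/D = 9.359 V
V_th = V_2 - V_3 = 9.359 - 0 = 9.359 V
Step 2 — R_th: zero the source — replace V1 by a short circuit (node 3 merges into node 0) — and find the resistance seen between A (node 2) and B (node 0).
Reduce the network between node 2 (A) and node 0 (B) by series/parallel combination:
  Rp1 = R1 ‖ R3 (parallel, both between nodes 0 and 1) = 1/(1/130 + 1/2200) = 122.7 Ω
  Rs1 = R2 + Rp1 (series, joined only at node 1) = 130 + 122.7 = 252.7 Ω
  Rp2 = R4 ‖ Rs1 (parallel, both between nodes 0 and 2) = 1/(1/1200 + 1/252.7) = 208.8 Ω
R_th = 208.8 Ω

Final answer: V_th = 9.359 V, R_th = 208.8 Ω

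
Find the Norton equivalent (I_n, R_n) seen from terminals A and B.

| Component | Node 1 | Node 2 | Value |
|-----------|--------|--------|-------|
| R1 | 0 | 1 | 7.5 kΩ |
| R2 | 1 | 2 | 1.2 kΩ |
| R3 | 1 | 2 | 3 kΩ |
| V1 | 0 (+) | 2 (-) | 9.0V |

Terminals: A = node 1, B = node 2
Find the Thévenin equivalent first; then I_n = V_th/R_th and R_n = R_th.
Step 1 — V_th is the open-circuit voltage V_A - V_B (nothing connected across the terminals).
Nodal analysis, taking node 2 as the 0 V reference.
Source V1 fixes V_0 = 9 V.
KCL at each unknown node (sum of currents leaving = 0; resistances in Ω):
  Node 1: (V_1 - 9)/7500 + (V_1 - 0)/1200 + (V_1 - 0)/3000 = 0
Collecting terms: 0.0013 × V_1 = 0.0012  =>  V_1 = 0.9231 V
V_th = V_1 - V_2 = 0.9231 - 0 = 0.9231 V
Step 2 — R_th: zero the source — replace V1 by a short circuit (node 2 merges into node 0) — and find the resistance seen between A (node 1) and B (node 0).
Reduce the network between node 1 (A) and node 0 (B) by series/parallel combination:
  Rp1 = R1 ‖ R2 ‖ R3 (parallel, all between nodes 0 and 1) = 1/(1/7500 + 1/1200 + 1/3000) = 769.2 Ω
R_th = 769.2 Ω
I_n = V_th/R_th = 0.9231/769.2 = 0.0012 A, and R_n = R_th = 769.2 Ω

Final answer: I_n = 0.0012 A, R_n = 769.2 Ω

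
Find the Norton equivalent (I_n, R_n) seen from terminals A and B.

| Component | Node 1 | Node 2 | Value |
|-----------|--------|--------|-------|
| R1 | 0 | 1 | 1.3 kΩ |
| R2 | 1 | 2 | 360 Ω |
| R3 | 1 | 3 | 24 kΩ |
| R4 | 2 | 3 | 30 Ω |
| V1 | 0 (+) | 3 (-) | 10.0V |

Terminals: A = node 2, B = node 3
Find the Thévenin equivalent first; then I_n = V_th/R_th and R_n = R_th.
Step 1 — V_th is the open-circuit voltage V_A - V_B (nothing connected across the terminals).
Nodal analysis, taking node 3 as the 0 V reference.
Source V1 fixes V_0 = 10 V.
KCL at each unknown node (sum of currents leaving = 0; resistances in Ω):
  Node 1: (V_1 - 10)/1300 + (V_1 - V_2)/360 + (V_1 - 0)/24000 = 0
  Node 2: (V_2 - V_1)/360 + (V_2 - 0)/30 = 0
Collecting terms (coefficients in siemens):
  0.003589·V_1 - 0.002778·V_2 = 0.007692
  0.03611·V_2 - 0.002778·V_1 = 0
Determinant D = (0.003589)(0.03611) - (-0.002778)(-0.002778) = 0.0001219
V_1 = [(0.007692)(0.03611) - (-0.002778)(0)]/D = 2.279 V
V_2 = [(0.003589)(0) - (0.007692)(-0.002778)]/D = 0.1753 V
V_th = V_2 - V_3 = 0.1753 - 0 = 0.1753 V
Step 2 — R_th: zero the source — replace V1 by a short circuit (node 3 merges into node 0) — and find the resistance seen between A (node 2) and B (node 0).
Reduce the network between node 2 (A) and node 0 (B) by series/parallel combination:
  Rp1 = R1 ‖ R3 (parallel, both between nodes 0 and 1) = 1/(1/1300 + 1/24000) = 1233 Ω
  Rs1 = R2 + Rp1 (series, joined only at node 1) = 360 + 1233 = 1593 Ω
  Rp2 = R4 ‖ Rs1 (parallel, both between nodes 0 and 2) = 1/(1/30 + 1/1593) = 29.45 Ω
R_th = 29.45 Ω
I_n = V_th/R_th = 0.1753/29.45 = 0.005954 A, and R_n = R_th = 29.45 Ω

Final answer: I_n = 0.005954 A, R_n = 29.45 Ω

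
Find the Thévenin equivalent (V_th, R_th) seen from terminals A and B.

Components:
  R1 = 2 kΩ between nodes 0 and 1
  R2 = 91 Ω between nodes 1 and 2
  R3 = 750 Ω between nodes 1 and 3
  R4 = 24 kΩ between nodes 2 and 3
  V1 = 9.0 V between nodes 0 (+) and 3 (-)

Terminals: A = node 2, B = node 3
Step 1 — V_th is the open-circuit voltage V_A - V_B (nothing connected across the terminals).
Nodal analysis, taking node 3 as the 0 V reference.
Source V1 fixes V_0 = 9 V.
KCL at each unknown node (sum of currents leaving = 0; resistances in Ω):
  Node 1: (V_1 - 9)/2000 + (V_1 - V_2)/91 + (V_1 - 0)/750 = 0
  Node 2: (V_2 - V_1)/91 + (V_2 - 0)/24000 = 0
Collecting terms (coefficients in siemens):
  0.01282·V_1 - 0.01099·V_2 = 0.0045
  0.01103·V_2 - 0.01099·V_1 = 0
Determinant D = (0.01282)(0.01103) - (-0.01099)(-0.01099) = 0.00002068
V_1 = [(0.0045)(0.01103) - (-0.01099)(0)]/D = 2.4 V
V_2 = [(0.01282)(0) - (0.0045)(-0.01099)]/D = 2.391 V
V_th = V_2 - V_3 = 2.391 - 0 = 2.391 V
Step 2 — R_th: zero the source — replace V1 by a short circuit (node 3 merges into node 0) — and find the resistance seen between A (node 2) and B (node 0).
Reduce the network between node 2 (A) and node 0 (B) by series/parallel combination:
  Rp1 = R1 ‖ R3 (parallel, both between nodes 0 and 1) = 1/(1/2000 + 1/750) = 545.5 Ω
  Rs1 = R2 + Rp1 (series, joined only at node 1) = 91 + 545.5 = 636.5 Ω
  Rp2 = R4 ‖ Rs1 (parallel, both between nodes 0 and 2) = 1/(1/24000 + 1/636.5) = 620 Ω
R_th = 620 Ω

Final answer: V_th = 2.391 V, R_th = 620 Ω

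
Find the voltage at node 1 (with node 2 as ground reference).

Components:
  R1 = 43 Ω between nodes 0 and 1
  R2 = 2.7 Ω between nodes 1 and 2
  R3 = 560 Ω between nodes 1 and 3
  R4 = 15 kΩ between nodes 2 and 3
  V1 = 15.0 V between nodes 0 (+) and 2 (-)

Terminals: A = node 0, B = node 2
Nodal analysis, taking node 2 as the 0 V reference.
Source V1 fixes V_0 = 15 V.
KCL at each unknown node (sum of currents leaving = 0; resistances in Ω):
  Node 1: (V_1 - 15)/43 + (V_1 - 0)/2.7 + (V_1 - V_3)/560 = 0
  Node 3: (V_3 - V_1)/560 + (V_3 - 0)/15000 = 0
Collecting terms (coefficients in siemens):
  0.3954·V_1 - 0.001786·V_3 = 0.3488
  0.001852·V_3 - 0.001786·V_1 = 0
Determinant D = (0.3954)(0.001852) - (-0.001786)(-0.001786) = 0.0007293
V_1 = [(0.3488)(0.001852) - (-0.001786)(0)]/D = 0.8861 V
V_3 = [(0.3954)(0) - (0.3488)(-0.001786)]/D = 0.8542 V
The requested potential is V_1 = 0.8861 V.

Final answer: V_1 = 0.8861 V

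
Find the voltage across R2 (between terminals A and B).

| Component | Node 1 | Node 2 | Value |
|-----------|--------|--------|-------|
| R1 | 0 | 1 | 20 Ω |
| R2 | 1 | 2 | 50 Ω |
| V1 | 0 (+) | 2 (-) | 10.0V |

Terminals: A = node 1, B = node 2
R1 and R2 are in series across V1 (node 0 → node 1 → node 2), and the output A–B is taken across R2, so this is a voltage divider.
Series current: I = V1/(R1 + R2) = 10/(20 + 50) = 10/70 = 0.1429 A
V_R2 = I × R2 = V1 × R2/(R1 + R2) = 10 × 50/70 = 7.143 V

Final answer: 7.143 V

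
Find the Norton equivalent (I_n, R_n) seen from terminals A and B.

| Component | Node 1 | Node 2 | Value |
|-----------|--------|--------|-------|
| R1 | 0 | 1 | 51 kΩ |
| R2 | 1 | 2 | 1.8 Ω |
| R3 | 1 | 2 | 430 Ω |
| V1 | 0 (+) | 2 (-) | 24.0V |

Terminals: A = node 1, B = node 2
Find the Thévenin equivalent first; then I_n = V_th/R_th and R_n = R_th.
Step 1 — V_th is the open-circuit voltage V_A - V_B (nothing connected across the terminals).
Nodal analysis, taking node 2 as the 0 V reference.
Source V1 fixes V_0 = 24 V.
KCL at each unknown node (sum of currents leaving = 0; resistances in Ω):
  Node 1: (V_1 - 24)/51000 + (V_1 - 0)/1.8 + (V_1 - 0)/430 = 0
Collecting terms: 0.5579 × V_1 = 0.0004706  =>  V_1 = 0.0008435 V
V_th = V_1 - V_2 = 0.0008435 - 0 = 0.0008435 V
Step 2 — R_th: zero the source — replace V1 by a short circuit (node 2 merges into node 0) — and find the resistance seen between A (node 1) and B (node 0).
Reduce the network between node 1 (A) and node 0 (B) by series/parallel combination:
  Rp1 = R1 ‖ R2 ‖ R3 (parallel, all between nodes 0 and 1) = 1/(1/51000 + 1/1.8 + 1/430) = 1.792 Ω
R_th = 1.792 Ω
I_n = V_th/R_th = 0.0008435/1.792 = 0.0004706 A, and R_n = R_th = 1.792 Ω

Final answer: I_n = 0.0004706 A, R_n = 1.792 Ω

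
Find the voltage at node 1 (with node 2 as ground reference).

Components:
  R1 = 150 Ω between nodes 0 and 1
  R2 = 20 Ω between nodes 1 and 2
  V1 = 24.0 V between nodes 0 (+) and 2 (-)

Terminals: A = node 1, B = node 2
Nodal analysis, taking node 2 as the 0 V reference.
Source V1 fixes V_0 = 24 V.
KCL at each unknown node (sum of currents leaving = 0; resistances in Ω):
  Node 1: (V_1 - 24)/150 + (V_1 - 0)/20 = 0
Collecting terms: 0.05667 × V_1 = 0.16  =>  V_1 = 2.824 V
The requested potential is V_1 = 2.824 V.

Final answer: V_1 = 2.824 V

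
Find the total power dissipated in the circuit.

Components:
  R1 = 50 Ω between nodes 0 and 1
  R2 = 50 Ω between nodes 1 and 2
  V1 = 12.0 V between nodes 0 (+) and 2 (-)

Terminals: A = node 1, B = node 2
Nodal analysis, taking node 2 as the 0 V reference.
Source V1 fixes V_0 = 12 V.
KCL at each unknown node (sum of currents leaving = 0; resistances in Ω):
  Node 1: (V_1 - 12)/50 + (V_1 - 0)/50 = 0
Collecting terms: 0.04 × V_1 = 0.24  =>  V_1 = 6 V
Power in each resistor, P = (ΔV)²/R:
  P_R1 = (12 - 6)²/50 = 0.72 W
  P_R2 = (6 - 0)²/50 = 0.72 W
P_total = P_R1 + P_R2 = 1.44 W

Final answer: 1.44 W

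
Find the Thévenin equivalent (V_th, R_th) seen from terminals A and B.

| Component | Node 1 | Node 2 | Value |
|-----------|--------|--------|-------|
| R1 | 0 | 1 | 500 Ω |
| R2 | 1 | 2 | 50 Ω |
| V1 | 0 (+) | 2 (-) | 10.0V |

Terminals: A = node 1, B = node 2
Step 1 — V_th is the open-circuit voltage V_A - V_B (nothing connected across the terminals).
Nodal analysis, taking node 2 as the 0 V reference.
Source V1 fixes V_0 = 10 V.
KCL at each unknown node (sum of currents leaving = 0; resistances in Ω):
  Node 1: (V_1 - 10)/500 + (V_1 - 0)/50 = 0
Collecting terms: 0.022 × V_1 = 0.02  =>  V_1 = 0.9091 V
V_th = V_1 - V_2 = 0.9091 - 0 = 0.9091 V
Step 2 — R_th: zero the source — replace V1 by a short circuit (node 2 merges into node 0) — and find the resistance seen between A (node 1) and B (node 0).
Reduce the network between node 1 (A) and node 0 (B) by series/parallel combination:
  Rp1 = R1 ‖ R2 (parallel, both between nodes 0 and 1) = 1/(1/500 + 1/50) = 45.45 Ω
R_th = 45.45 Ω

Final answer: V_th = 0.9091 V, R_th = 45.45 Ω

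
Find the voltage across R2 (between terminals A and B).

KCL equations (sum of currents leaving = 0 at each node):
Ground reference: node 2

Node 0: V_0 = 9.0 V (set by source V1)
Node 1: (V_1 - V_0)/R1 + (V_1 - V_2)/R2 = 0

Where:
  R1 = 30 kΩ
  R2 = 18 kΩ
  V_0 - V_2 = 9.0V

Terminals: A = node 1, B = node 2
R1 and R2 are in series across V1 (node 0 → node 1 → node 2), and the output A–B is taken across R2, so this is a voltage divider.
Series current: I = V1/(R1 + R2) = 9/(30000 + 18000) = 9/48000 = 0.0001875 A
V_R2 = I × R2 = V1 × R2/(R1 + R2) = 9 × 18000/48000 = 3.375 V

Final answer: 3.375 V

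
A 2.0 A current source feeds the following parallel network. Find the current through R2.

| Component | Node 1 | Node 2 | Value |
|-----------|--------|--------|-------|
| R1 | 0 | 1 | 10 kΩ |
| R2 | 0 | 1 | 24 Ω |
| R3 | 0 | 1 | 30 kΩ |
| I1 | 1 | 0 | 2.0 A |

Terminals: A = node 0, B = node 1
All resistors sit directly between nodes 0 and 1, so they are in parallel and share one voltage V; the full source current 2 A splits among them.
1/R_par = 1/10000 + 1/24 + 1/30000 = 0.0418 S  =>  R_par = 23.92 Ω
V = I × R_par = 2 × 23.92 = 47.85 V
I_R2 = V/R2 = 47.85/24 = 1.994 A

Final answer: 1.994 A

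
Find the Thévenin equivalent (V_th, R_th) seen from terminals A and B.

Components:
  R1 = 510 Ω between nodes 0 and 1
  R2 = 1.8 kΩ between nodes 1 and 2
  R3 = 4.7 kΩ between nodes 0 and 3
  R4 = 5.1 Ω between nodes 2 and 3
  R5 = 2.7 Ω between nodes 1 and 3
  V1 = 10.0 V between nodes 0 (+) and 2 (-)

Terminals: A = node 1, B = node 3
Step 1 — V_th is the open-circuit voltage V_A - V_B (nothing connected across the terminals).
Nodal analysis, taking node 2 as the 0 V reference.
Source V1 fixes V_0 = 10 V.
KCL at each unknown node (sum of currents leaving = 0; resistances in Ω):
  Node 1: (V_1 - 10)/510 + (V_1 - 0)/1800 + (V_1 - V_3)/2.7 = 0
  Node 3: (V_3 - 10)/4700 + (V_3 - 0)/5.1 + (V_3 - V_1)/2.7 = 0
Collecting terms (coefficients in siemens):
  0.3729·V_1 - 0.3704·V_3 = 0.01961
  0.5667·V_3 - 0.3704·V_1 = 0.002128
Determinant D = (0.3729)(0.5667) - (-0.3704)(-0.3704) = 0.07413
V_1 = [(0.01961)(0.5667) - (-0.3704)(0.002128)]/D = 0.1605 V
V_3 = [(0.3729)(0.002128) - (0.01961)(-0.3704)]/D = 0.1087 V
V_th = V_1 - V_3 = 0.1605 - 0.1087 = 0.05185 V
Step 2 — R_th: zero the source — replace V1 by a short circuit (node 2 merges into node 0) — and find the resistance seen between A (node 1) and B (node 3).
Reduce the network between node 1 (A) and node 3 (B) by series/parallel combination:
  Rp1 = R1 ‖ R2 (parallel, both between nodes 0 and 1) = 1/(1/510 + 1/1800) = 397.4 Ω
  Rp2 = R3 ‖ R4 (parallel, both between nodes 0 and 3) = 1/(1/4700 + 1/5.1) = 5.094 Ω
  Rs1 = Rp1 + Rp2 (series, joined only at node 0) = 397.4 + 5.094 = 402.5 Ω
  Rp3 = R5 ‖ Rs1 (parallel, both between nodes 1 and 3) = 1/(1/2.7 + 1/402.5) = 2.682 Ω
R_th = 2.682 Ω

Final answer: V_th = 0.05185 V, R_th = 2.682 Ω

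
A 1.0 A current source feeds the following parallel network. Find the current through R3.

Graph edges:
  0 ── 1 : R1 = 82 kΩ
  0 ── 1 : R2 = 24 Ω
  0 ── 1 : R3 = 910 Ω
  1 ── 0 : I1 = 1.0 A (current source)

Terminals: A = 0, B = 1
All resistors sit directly between nodes 0 and 1, so they are in parallel and share one voltage V; the full source current 1 A splits among them.
1/R_par = 1/82000 + 1/24 + 1/910 = 0.04278 S  =>  R_par = 23.38 Ω
V = I × R_par = 1 × 23.38 = 23.38 V
I_R3 = V/R3 = 23.38/910 = 0.02569 A

Final answer: 0.02569 A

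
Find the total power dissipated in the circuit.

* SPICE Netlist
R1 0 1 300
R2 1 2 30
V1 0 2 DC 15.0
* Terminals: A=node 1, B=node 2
Nodal analysis, taking node 2 as the 0 V reference.
Source V1 fixes V_0 = 15 V.
KCL at each unknown node (sum of currents leaving = 0; resistances in Ω):
  Node 1: (V_1 - 15)/300 + (V_1 - 0)/30 = 0
Collecting terms: 0.03667 × V_1 = 0.05  =>  V_1 = 1.364 V
Power in each resistor, P = (ΔV)²/R:
  P_R1 = (15 - 1.364)²/300 = 0.6198 W
  P_R2 = (1.364 - 0)²/30 = 0.06198 W
P_total = P_R1 + P_R2 = 0.6818 W

Final answer: 0.6818 W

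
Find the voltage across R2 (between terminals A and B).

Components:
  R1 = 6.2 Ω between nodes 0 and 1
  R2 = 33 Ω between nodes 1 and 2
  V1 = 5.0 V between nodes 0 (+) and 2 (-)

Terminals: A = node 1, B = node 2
R1 and R2 are in series across V1 (node 0 → node 1 → node 2), and the output A–B is taken across R2, so this is a voltage divider.
Series current: I = V1/(R1 + R2) = 5/(6.2 + 33) = 5/39.2 = 0.1276 A
V_R2 = I × R2 = V1 × R2/(R1 + R2) = 5 × 33/39.2 = 4.209 V

Final answer: 4.209 V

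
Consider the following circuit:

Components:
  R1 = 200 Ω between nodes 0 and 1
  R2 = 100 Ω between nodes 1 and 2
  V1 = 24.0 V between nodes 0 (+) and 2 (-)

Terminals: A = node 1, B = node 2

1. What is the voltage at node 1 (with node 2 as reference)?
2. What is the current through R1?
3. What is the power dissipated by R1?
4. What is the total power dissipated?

Nodal analysis, taking node 2 as the 0 V reference.
Source V1 fixes V_0 = 24 V.
KCL at each unknown node (sum of currents leaving = 0; resistances in Ω):
  Node 1: (V_1 - 24)/200 + (V_1 - 0)/100 = 0
Collecting terms: 0.015 × V_1 = 0.12  =>  V_1 = 8 V
Part 1:
  Read off the nodal solution: V_1 = 8 V
Part 2:
  I_R1 = (V_0 - V_1)/R1 = (24 - 8)/200 = 0.08 A
  Magnitude: I_R1 = 0.08 A
Part 3:
  I_R1 = (V_0 - V_1)/R1 = (24 - 8)/200 = 0.08 A
  P_R1 = I_R1² × R1 = (0.08)² × 200 = 1.28 W
Part 4:
  Power in each resistor, P = (ΔV)²/R:
    P_R1 = (24 - 8)²/200 = 1.28 W
    P_R2 = (8 - 0)²/100 = 0.64 W
  P_total = P_R1 + P_R2 = 1.92 W

Final answers:
1. V_1 = 8 V
2. I_R1 = 0.08 A
3. P_R1 = 1.28 W
4. P_total = 1.92 W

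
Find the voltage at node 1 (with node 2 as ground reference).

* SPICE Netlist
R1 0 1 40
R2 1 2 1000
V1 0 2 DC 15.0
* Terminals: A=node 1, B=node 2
Nodal analysis, taking node 2 as the 0 V reference.
Source V1 fixes V_0 = 15 V.
KCL at each unknown node (sum of currents leaving = 0; resistances in Ω):
  Node 1: (V_1 - 15)/40 + (V_1 - 0)/1000 = 0
Collecting terms: 0.026 × V_1 = 0.375  =>  V_1 = 14.42 V
The requested potential is V_1 = 14.42 V.

Final answer: V_1 = 14.42 V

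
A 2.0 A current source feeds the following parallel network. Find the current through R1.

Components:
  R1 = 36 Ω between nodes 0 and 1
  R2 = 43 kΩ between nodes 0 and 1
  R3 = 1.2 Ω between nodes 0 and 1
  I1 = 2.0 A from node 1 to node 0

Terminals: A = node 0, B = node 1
All resistors sit directly between nodes 0 and 1, so they are in parallel and share one voltage V; the full source current 2 A splits among them.
1/R_par = 1/36 + 1/43000 + 1/1.2 = 0.8611 S  =>  R_par = 1.161 Ω
V = I × R_par = 2 × 1.161 = 2.323 V
I_R1 = V/R1 = 2.323/36 = 0.06451 A

Final answer: 0.06451 A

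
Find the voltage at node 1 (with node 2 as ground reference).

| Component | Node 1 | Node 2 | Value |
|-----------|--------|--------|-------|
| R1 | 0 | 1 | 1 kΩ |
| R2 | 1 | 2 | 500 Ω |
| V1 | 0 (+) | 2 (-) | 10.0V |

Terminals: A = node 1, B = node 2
Nodal analysis, taking node 2 as the 0 V reference.
Source V1 fixes V_0 = 10 V.
KCL at each unknown node (sum of currents leaving = 0; resistances in Ω):
  Node 1: (V_1 - 10)/1000 + (V_1 - 0)/500 = 0
Collecting terms: 0.003 × V_1 = 0.01  =>  V_1 = 3.333 V
The requested potential is V_1 = 3.333 V.

Final answer: V_1 = 3.333 V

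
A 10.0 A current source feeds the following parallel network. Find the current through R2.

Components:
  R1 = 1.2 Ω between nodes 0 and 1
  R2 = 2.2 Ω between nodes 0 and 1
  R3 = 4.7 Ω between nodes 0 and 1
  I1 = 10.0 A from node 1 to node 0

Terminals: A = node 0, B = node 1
All resistors sit directly between nodes 0 and 1, so they are in parallel and share one voltage V; the full source current 10 A splits among them.
1/R_par = 1/1.2 + 1/2.2 + 1/4.7 = 1.501 S  =>  R_par = 0.6664 Ω
V = I × R_par = 10 × 0.6664 = 6.664 V
I_R2 = V/R2 = 6.664/2.2 = 3.029 A

Final answer: 3.029 A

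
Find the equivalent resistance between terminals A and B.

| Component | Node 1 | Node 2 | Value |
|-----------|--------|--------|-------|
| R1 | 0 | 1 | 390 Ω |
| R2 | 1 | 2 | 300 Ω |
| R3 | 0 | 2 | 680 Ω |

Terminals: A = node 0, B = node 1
Reduce the network between node 0 (A) and node 1 (B) by series/parallel combination:
  Rs1 = R3 + R2 (series, joined only at node 2) = 680 + 300 = 980 Ω
  Rp1 = R1 ‖ Rs1 (parallel, both between nodes 0 and 1) = 1/(1/390 + 1/980) = 279 Ω
R_eq = 279 Ω

Final answer: 279 Ω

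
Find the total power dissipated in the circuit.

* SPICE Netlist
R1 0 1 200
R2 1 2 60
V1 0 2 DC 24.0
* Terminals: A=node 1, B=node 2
Nodal analysis, taking node 2 as the 0 V reference.
Source V1 fixes V_0 = 24 V.
KCL at each unknown node (sum of currents leaving = 0; resistances in Ω):
  Node 1: (V_1 - 24)/200 + (V_1 - 0)/60 = 0
Collecting terms: 0.02167 × V_1 = 0.12  =>  V_1 = 5.538 V
Power in each resistor, P = (ΔV)²/R:
  P_R1 = (24 - 5.538)²/200 = 1.704 W
  P_R2 = (5.538 - 0)²/60 = 0.5112 W
P_total = P_R1 + P_R2 = 2.215 W

Final answer: 2.215 W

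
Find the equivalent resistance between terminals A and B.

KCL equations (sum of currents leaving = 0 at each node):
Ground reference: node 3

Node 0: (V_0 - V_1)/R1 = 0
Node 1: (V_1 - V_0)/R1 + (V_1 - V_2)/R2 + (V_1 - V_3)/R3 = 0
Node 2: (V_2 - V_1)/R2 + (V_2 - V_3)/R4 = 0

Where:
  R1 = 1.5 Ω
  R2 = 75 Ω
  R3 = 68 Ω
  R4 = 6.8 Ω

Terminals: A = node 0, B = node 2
Reduce the network between node 0 (A) and node 2 (B) by series/parallel combination:
  Rs1 = R3 + R4 (series, joined only at node 3) = 68 + 6.8 = 74.8 Ω
  Rp1 = R2 ‖ Rs1 (parallel, both between nodes 1 and 2) = 1/(1/75 + 1/74.8) = 37.45 Ω
  Rs2 = R1 + Rp1 (series, joined only at node 1) = 1.5 + 37.45 = 38.95 Ω
R_eq = 38.95 Ω

Final answer: 38.95 Ω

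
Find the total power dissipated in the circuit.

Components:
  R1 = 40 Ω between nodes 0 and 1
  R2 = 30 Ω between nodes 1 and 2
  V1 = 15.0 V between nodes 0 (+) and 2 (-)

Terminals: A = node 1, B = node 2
Nodal analysis, taking node 2 as the 0 V reference.
Source V1 fixes V_0 = 15 V.
KCL at each unknown node (sum of currents leaving = 0; resistances in Ω):
  Node 1: (V_1 - 15)/40 + (V_1 - 0)/30 = 0
Collecting terms: 0.05833 × V_1 = 0.375  =>  V_1 = 6.429 V
Power in each resistor, P = (ΔV)²/R:
  P_R1 = (15 - 6.429)²/40 = 1.837 W
  P_R2 = (6.429 - 0)²/30 = 1.378 W
P_total = P_R1 + P_R2 = 3.214 W

Final answer: 3.214 W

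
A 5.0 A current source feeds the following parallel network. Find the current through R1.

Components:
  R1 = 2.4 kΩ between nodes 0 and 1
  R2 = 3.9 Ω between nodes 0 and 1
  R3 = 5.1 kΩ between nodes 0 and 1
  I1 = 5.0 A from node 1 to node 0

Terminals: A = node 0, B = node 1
All resistors sit directly between nodes 0 and 1, so they are in parallel and share one voltage V; the full source current 5 A splits among them.
1/R_par = 1/2400 + 1/3.9 + 1/5100 = 0.257 S  =>  R_par = 3.891 Ω
V = I × R_par = 5 × 3.891 = 19.45 V
I_R1 = V/R1 = 19.45/2400 = 0.008106 A

Final answer: 0.008106 A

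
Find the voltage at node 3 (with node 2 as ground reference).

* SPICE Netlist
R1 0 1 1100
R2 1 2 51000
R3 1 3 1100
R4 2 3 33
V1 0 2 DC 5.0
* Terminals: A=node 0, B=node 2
Nodal analysis, taking node 2 as the 0 V reference.
Source V1 fixes V_0 = 5 V.
KCL at each unknown node (sum of currents leaving = 0; resistances in Ω):
  Node 1: (V_1 - 5)/1100 + (V_1 - 0)/51000 + (V_1 - V_3)/1100 = 0
  Node 3: (V_3 - V_1)/1100 + (V_3 - 0)/33 = 0
Collecting terms (coefficients in siemens):
  0.001838·V_1 - 0.0009091·V_3 = 0.004545
  0.03121·V_3 - 0.0009091·V_1 = 0
Determinant D = (0.001838)(0.03121) - (-0.0009091)(-0.0009091) = 0.00005653
V_1 = [(0.004545)(0.03121) - (-0.0009091)(0)]/D = 2.509 V
V_3 = [(0.001838)(0) - (0.004545)(-0.0009091)]/D = 0.07309 V
The requested potential is V_3 = 0.07309 V.

Final answer: V_3 = 0.07309 V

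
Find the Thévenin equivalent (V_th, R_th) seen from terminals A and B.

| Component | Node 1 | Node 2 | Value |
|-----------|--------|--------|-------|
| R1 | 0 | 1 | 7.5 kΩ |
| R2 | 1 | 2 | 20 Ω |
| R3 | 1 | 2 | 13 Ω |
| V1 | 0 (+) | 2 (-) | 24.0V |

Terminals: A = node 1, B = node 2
Step 1 — V_th is the open-circuit voltage V_A - V_B (nothing connected across the terminals).
Nodal analysis, taking node 2 as the 0 V reference.
Source V1 fixes V_0 = 24 V.
KCL at each unknown node (sum of currents leaving = 0; resistances in Ω):
  Node 1: (V_1 - 24)/7500 + (V_1 - 0)/20 + (V_1 - 0)/13 = 0
Collecting terms: 0.1271 × V_1 = 0.0032  =>  V_1 = 0.02519 V
V_th = V_1 - V_2 = 0.02519 - 0 = 0.02519 V
Step 2 — R_th: zero the source — replace V1 by a short circuit (node 2 merges into node 0) — and find the resistance seen between A (node 1) and B (node 0).
Reduce the network between node 1 (A) and node 0 (B) by series/parallel combination:
  Rp1 = R1 ‖ R2 ‖ R3 (parallel, all between nodes 0 and 1) = 1/(1/7500 + 1/20 + 1/13) = 7.871 Ω
R_th = 7.871 Ω

Final answer: V_th = 0.02519 V, R_th = 7.871 Ω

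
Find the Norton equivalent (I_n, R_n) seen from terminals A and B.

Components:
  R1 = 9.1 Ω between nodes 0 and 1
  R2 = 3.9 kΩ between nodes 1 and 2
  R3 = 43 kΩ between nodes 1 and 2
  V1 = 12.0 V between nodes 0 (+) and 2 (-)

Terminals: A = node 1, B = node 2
Find the Thévenin equivalent first; then I_n = V_th/R_th and R_n = R_th.
Step 1 — V_th is the open-circuit voltage V_A - V_B (nothing connected across the terminals).
Nodal analysis, taking node 2 as the 0 V reference.
Source V1 fixes V_0 = 12 V.
KCL at each unknown node (sum of currents leaving = 0; resistances in Ω):
  Node 1: (V_1 - 12)/9.1 + (V_1 - 0)/3900 + (V_1 - 0)/43000 = 0
Collecting terms: 0.1102 × V_1 = 1.319  =>  V_1 = 11.97 V
V_th = V_1 - V_2 = 11.97 - 0 = 11.97 V
Step 2 — R_th: zero the source — replace V1 by a short circuit (node 2 merges into node 0) — and find the resistance seen between A (node 1) and B (node 0).
Reduce the network between node 1 (A) and node 0 (B) by series/parallel combination:
  Rp1 = R1 ‖ R2 ‖ R3 (parallel, all between nodes 0 and 1) = 1/(1/9.1 + 1/3900 + 1/43000) = 9.077 Ω
R_th = 9.077 Ω
I_n = V_th/R_th = 11.97/9.077 = 1.319 A, and R_n = R_th = 9.077 Ω

Final answer: I_n = 1.319 A, R_n = 9.077 Ω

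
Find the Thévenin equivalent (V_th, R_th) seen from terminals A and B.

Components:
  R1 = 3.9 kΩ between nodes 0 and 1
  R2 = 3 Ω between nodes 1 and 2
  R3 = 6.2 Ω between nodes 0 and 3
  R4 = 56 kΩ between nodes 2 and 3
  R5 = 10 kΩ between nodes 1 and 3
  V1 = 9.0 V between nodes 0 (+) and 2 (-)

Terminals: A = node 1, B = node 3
Step 1 — V_th is the open-circuit voltage V_A - V_B (nothing connected across the terminals).
Nodal analysis, taking node 2 as the 0 V reference.
Source V1 fixes V_0 = 9 V.
KCL at each unknown node (sum of currents leaving = 0; resistances in Ω):
  Node 1: (V_1 - 9)/3900 + (V_1 - 0)/3 + (V_1 - V_3)/10000 = 0
  Node 3: (V_3 - 9)/6.2 + (V_3 - 0)/56000 + (V_3 - V_1)/10000 = 0
Collecting terms (coefficients in siemens):
  0.3337·V_1 - 0.0001·V_3 = 0.002308
  0.1614·V_3 - 0.0001·V_1 = 1.452
Determinant D = (0.3337)(0.1614) - (-0.0001)(-0.0001) = 0.05386
V_1 = [(0.002308)(0.1614) - (-0.0001)(1.452)]/D = 0.009611 V
V_3 = [(0.3337)(1.452) - (0.002308)(-0.0001)]/D = 8.993 V
V_th = V_1 - V_3 = 0.009611 - 8.993 = -8.984 V
Step 2 — R_th: zero the source — replace V1 by a short circuit (node 2 merges into node 0) — and find the resistance seen between A (node 1) and B (node 3).
Reduce the network between node 1 (A) and node 3 (B) by series/parallel combination:
  Rp1 = R1 ‖ R2 (parallel, both between nodes 0 and 1) = 1/(1/3900 + 1/3) = 2.998 Ω
  Rp2 = R3 ‖ R4 (parallel, both between nodes 0 and 3) = 1/(1/6.2 + 1/56000) = 6.199 Ω
  Rs1 = Rp1 + Rp2 (series, joined only at node 0) = 2.998 + 6.199 = 9.197 Ω
  Rp3 = R5 ‖ Rs1 (parallel, both between nodes 1 and 3) = 1/(1/10000 + 1/9.197) = 9.189 Ω
R_th = 9.189 Ω

Final answer: V_th = -8.984 V, R_th = 9.189 Ω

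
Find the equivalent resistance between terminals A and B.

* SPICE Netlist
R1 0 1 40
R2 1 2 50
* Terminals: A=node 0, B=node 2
Reduce the network between node 0 (A) and node 2 (B) by series/parallel combination:
  Rs1 = R1 + R2 (series, joined only at node 1) = 40 + 50 = 90 Ω
R_eq = 90 Ω

Final answer: 90 Ω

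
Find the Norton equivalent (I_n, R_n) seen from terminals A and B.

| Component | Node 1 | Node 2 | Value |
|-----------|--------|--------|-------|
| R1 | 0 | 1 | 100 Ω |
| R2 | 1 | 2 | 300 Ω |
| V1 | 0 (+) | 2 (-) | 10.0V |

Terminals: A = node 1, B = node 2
Find the Thévenin equivalent first; then I_n = V_th/R_th and R_n = R_th.
Step 1 — V_th is the open-circuit voltage V_A - V_B (nothing connected across the terminals).
Nodal analysis, taking node 2 as the 0 V reference.
Source V1 fixes V_0 = 10 V.
KCL at each unknown node (sum of currents leaving = 0; resistances in Ω):
  Node 1: (V_1 - 10)/100 + (V_1 - 0)/300 = 0
Collecting terms: 0.01333 × V_1 = 0.1  =>  V_1 = 7.5 V
V_th = V_1 - V_2 = 7.5 - 0 = 7.5 V
Step 2 — R_th: zero the source — replace V1 by a short circuit (node 2 merges into node 0) — and find the resistance seen between A (node 1) and B (node 0).
Reduce the network between node 1 (A) and node 0 (B) by series/parallel combination:
  Rp1 = R1 ‖ R2 (parallel, both between nodes 0 and 1) = 1/(1/100 + 1/300) = 75 Ω
R_th = 75 Ω
I_n = V_th/R_th = 7.5/75 = 0.1 A, and R_n = R_th = 75 Ω

Final answer: I_n = 0.1 A, R_n = 75 Ω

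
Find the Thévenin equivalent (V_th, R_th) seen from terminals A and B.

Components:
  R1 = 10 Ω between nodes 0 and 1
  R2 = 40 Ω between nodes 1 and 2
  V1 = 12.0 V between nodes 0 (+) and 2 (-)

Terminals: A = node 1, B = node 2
Step 1 — V_th is the open-circuit voltage V_A - V_B (nothing connected across the terminals).
Nodal analysis, taking node 2 as the 0 V reference.
Source V1 fixes V_0 = 12 V.
KCL at each unknown node (sum of currents leaving = 0; resistances in Ω):
  Node 1: (V_1 - 12)/10 + (V_1 - 0)/40 = 0
Collecting terms: 0.125 × V_1 = 1.2  =>  V_1 = 9.6 V
V_th = V_1 - V_2 = 9.6 - 0 = 9.6 V
Step 2 — R_th: zero the source — replace V1 by a short circuit (node 2 merges into node 0) — and find the resistance seen between A (node 1) and B (node 0).
Reduce the network between node 1 (A) and node 0 (B) by series/parallel combination:
  Rp1 = R1 ‖ R2 (parallel, both between nodes 0 and 1) = 1/(1/10 + 1/40) = 8 Ω
R_th = 8 Ω

Final answer: V_th = 9.6 V, R_th = 8 Ω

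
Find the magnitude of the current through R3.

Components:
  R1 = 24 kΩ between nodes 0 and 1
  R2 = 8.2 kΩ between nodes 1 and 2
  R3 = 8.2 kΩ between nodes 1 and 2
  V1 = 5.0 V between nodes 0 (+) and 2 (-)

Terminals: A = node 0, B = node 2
Nodal analysis, taking node 2 as the 0 V reference.
Source V1 fixes V_0 = 5 V.
KCL at each unknown node (sum of currents leaving = 0; resistances in Ω):
  Node 1: (V_1 - 5)/24000 + (V_1 - 0)/8200 + (V_1 - 0)/8200 = 0
Collecting terms: 0.0002856 × V_1 = 0.0002083  =>  V_1 = 0.7295 V
I_R3 = (V_1 - V_2)/R3 = (0.7295 - 0)/8200 = 0.00008897 A
|I_R3| = 0.00008897 A

Final answer: |I_R3| = 8.897e-05 A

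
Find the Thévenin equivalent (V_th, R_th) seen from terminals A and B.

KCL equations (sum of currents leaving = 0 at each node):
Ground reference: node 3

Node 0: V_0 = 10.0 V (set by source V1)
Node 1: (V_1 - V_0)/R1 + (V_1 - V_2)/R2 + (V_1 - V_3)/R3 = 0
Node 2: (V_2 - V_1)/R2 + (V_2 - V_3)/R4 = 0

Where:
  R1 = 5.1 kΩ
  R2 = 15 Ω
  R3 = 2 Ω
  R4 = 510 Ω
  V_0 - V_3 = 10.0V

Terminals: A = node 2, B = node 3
Step 1 — V_th is the open-circuit voltage V_A - V_B (nothing connected across the terminals).
Nodal analysis, taking node 3 as the 0 V reference.
Source V1 fixes V_0 = 10 V.
KCL at each unknown node (sum of currents leaving = 0; resistances in Ω):
  Node 1: (V_1 - 10)/5100 + (V_1 - V_2)/15 + (V_1 - 0)/2 = 0
  Node 2: (V_2 - V_1)/15 + (V_2 - 0)/510 = 0
Collecting terms (coefficients in siemens):
  0.5669·V_1 - 0.06667·V_2 = 0.001961
  0.06863·V_2 - 0.06667·V_1 = 0
Determinant D = (0.5669)(0.06863) - (-0.06667)(-0.06667) = 0.03446
V_1 = [(0.001961)(0.06863) - (-0.06667)(0)]/D = 0.003905 V
V_2 = [(0.5669)(0) - (0.001961)(-0.06667)]/D = 0.003794 V
V_th = V_2 - V_3 = 0.003794 - 0 = 0.003794 V
Step 2 — R_th: zero the source — replace V1 by a short circuit (node 3 merges into node 0) — and find the resistance seen between A (node 2) and B (node 0).
Reduce the network between node 2 (A) and node 0 (B) by series/parallel combination:
  Rp1 = R1 ‖ R3 (parallel, both between nodes 0 and 1) = 1/(1/5100 + 1/2) = 1.999 Ω
  Rs1 = R2 + Rp1 (series, joined only at node 1) = 15 + 1.999 = 17 Ω
  Rp2 = R4 ‖ Rs1 (parallel, both between nodes 0 and 2) = 1/(1/510 + 1/17) = 16.45 Ω
R_th = 16.45 Ω

Final answer: V_th = 0.003794 V, R_th = 16.45 Ω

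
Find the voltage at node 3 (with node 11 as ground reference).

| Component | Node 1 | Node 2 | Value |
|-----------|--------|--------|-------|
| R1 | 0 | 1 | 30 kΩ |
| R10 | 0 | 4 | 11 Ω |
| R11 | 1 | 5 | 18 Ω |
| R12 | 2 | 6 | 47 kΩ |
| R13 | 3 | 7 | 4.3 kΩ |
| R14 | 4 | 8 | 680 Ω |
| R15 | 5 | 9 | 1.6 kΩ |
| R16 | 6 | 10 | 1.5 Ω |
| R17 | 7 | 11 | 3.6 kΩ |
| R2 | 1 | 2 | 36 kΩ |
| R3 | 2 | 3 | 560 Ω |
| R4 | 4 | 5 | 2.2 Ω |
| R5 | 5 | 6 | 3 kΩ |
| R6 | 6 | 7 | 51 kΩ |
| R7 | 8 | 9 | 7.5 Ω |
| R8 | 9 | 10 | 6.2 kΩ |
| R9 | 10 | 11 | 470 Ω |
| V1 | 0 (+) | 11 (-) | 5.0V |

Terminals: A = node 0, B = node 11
Nodal analysis, taking node 11 as the 0 V reference.
Source V1 fixes V_0 = 5 V.
KCL at each unknown node (sum of currents leaving = 0; resistances in Ω):
  Node 1: (V_1 - 5)/30000 + (V_1 - V_2)/36000 + (V_1 - V_5)/18 = 0
  Node 2: (V_2 - V_1)/36000 + (V_2 - V_3)/560 + (V_2 - V_6)/47000 = 0
  Node 3: (V_3 - V_2)/560 + (V_3 - V_7)/4300 = 0
  Node 4: (V_4 - V_5)/2.2 + (V_4 - 5)/11 + (V_4 - V_8)/680 = 0
  Node 5: (V_5 - V_4)/2.2 + (V_5 - V_6)/3000 + (V_5 - V_1)/18 + (V_5 - V_9)/1600 = 0
  Node 6: (V_6 - V_5)/3000 + (V_6 - V_7)/51000 + (V_6 - V_2)/47000 + (V_6 - V_10)/1.5 = 0
  Node 7: (V_7 - V_6)/51000 + (V_7 - V_3)/4300 + (V_7 - 0)/3600 = 0
  Node 8: (V_8 - V_9)/7.5 + (V_8 - V_4)/680 = 0
  Node 9: (V_9 - V_8)/7.5 + (V_9 - V_10)/6200 + (V_9 - V_5)/1600 = 0
  Node 10: (V_10 - V_9)/6200 + (V_10 - 0)/470 + (V_10 - V_6)/1.5 = 0
Collecting terms (coefficients in siemens):
  0.05562·V_1 - 0.00002778·V_2 - 0.05556·V_5 = 0.0001667
  0.001835·V_2 - 0.00002778·V_1 - 0.001786·V_3 - 0.00002128·V_6 = 0
  0.002018·V_3 - 0.001786·V_2 - 0.0002326·V_7 = 0
  0.5469·V_4 - 0.4545·V_5 - 0.001471·V_8 = 0.4545
  0.5111·V_5 - 0.05556·V_1 - 0.4545·V_4 - 0.0003333·V_6 - 0.000625·V_9 = 0
  0.667·V_6 - 0.00002128·V_2 - 0.0003333·V_5 - 0.00001961·V_7 - 0.6667·V_10 = 0
  0.0005299·V_7 - 0.0002326·V_3 - 0.00001961·V_6 = 0
  0.1348·V_8 - 0.001471·V_4 - 0.1333·V_9 = 0
  0.1341·V_9 - 0.000625·V_5 - 0.1333·V_8 - 0.0001613·V_10 = 0
  0.669·V_10 - 0.6667·V_6 - 0.0001613·V_9 = 0
Solving these 10 simultaneous equations (Gaussian elimination) gives:
  V_1 = 4.972 V, V_2 = 0.9669 V, V_3 = 0.9052 V, V_4 = 4.977 V
  V_5 = 4.974 V, V_6 = 0.9188 V, V_7 = 0.4312 V, V_8 = 4.687 V
  V_9 = 4.684 V, V_10 = 0.9168 V
The requested potential is V_3 = 0.9052 V.

Final answer: V_3 = 0.9052 V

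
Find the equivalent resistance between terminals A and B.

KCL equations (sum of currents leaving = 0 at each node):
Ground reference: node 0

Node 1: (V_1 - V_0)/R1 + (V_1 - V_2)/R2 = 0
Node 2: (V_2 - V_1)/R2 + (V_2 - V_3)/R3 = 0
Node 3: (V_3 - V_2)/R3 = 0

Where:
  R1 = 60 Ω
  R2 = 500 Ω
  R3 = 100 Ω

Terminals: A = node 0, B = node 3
Reduce the network between node 0 (A) and node 3 (B) by series/parallel combination:
  Rs1 = R1 + R2 (series, joined only at node 1) = 60 + 500 = 560 Ω
  Rs2 = R3 + Rs1 (series, joined only at node 2) = 100 + 560 = 660 Ω
R_eq = 660 Ω

Final answer: 660 Ω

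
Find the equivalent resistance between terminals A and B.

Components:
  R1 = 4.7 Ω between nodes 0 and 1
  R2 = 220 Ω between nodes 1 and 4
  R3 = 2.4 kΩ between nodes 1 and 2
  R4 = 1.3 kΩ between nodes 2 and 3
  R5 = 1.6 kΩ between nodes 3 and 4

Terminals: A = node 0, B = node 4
Reduce the network between node 0 (A) and node 4 (B) by series/parallel combination:
  Rs1 = R3 + R4 (series, joined only at node 2) = 2400 + 1300 = 3700 Ω
  Rs2 = R5 + Rs1 (series, joined only at node 3) = 1600 + 3700 = 5300 Ω
  Rp1 = R2 ‖ Rs2 (parallel, both between nodes 1 and 4) = 1/(1/220 + 1/5300) = 211.2 Ω
  Rs3 = R1 + Rp1 (series, joined only at node 1) = 4.7 + 211.2 = 215.9 Ω
R_eq = 215.9 Ω

Final answer: 215.9 Ω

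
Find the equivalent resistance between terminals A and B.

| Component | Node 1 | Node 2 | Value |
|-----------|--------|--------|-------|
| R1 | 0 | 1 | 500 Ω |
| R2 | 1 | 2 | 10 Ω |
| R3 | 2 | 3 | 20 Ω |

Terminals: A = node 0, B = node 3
Reduce the network between node 0 (A) and node 3 (B) by series/parallel combination:
  Rs1 = R1 + R2 (series, joined only at node 1) = 500 + 10 = 510 Ω
  Rs2 = R3 + Rs1 (series, joined only at node 2) = 20 + 510 = 530 Ω
R_eq = 530 Ω

Final answer: 530 Ω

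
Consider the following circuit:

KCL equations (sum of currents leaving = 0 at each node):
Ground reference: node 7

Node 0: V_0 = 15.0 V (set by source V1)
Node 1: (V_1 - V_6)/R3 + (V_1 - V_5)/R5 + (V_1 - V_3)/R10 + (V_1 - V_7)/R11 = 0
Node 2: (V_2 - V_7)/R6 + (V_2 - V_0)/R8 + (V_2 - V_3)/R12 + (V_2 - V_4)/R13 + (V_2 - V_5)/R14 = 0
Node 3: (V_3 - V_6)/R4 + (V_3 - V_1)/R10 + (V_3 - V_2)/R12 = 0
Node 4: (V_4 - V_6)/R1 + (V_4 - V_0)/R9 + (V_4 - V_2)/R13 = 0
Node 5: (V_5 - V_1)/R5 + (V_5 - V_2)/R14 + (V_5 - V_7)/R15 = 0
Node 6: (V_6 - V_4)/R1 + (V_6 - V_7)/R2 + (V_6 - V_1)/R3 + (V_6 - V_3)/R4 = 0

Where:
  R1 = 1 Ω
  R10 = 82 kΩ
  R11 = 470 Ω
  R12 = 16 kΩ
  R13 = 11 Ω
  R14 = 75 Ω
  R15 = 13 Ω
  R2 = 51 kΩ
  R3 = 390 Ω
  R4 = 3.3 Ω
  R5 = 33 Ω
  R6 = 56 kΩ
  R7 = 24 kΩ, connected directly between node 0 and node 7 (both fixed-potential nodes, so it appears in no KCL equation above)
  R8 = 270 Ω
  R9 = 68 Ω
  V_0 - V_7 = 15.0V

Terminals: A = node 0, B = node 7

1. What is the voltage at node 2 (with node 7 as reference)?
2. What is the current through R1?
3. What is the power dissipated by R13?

Nodal analysis, taking node 7 as the 0 V reference.
Source V1 fixes V_0 = 15 V.
KCL at each unknown node (sum of currents leaving = 0; resistances in Ω):
  Node 1: (V_1 - V_6)/390 + (V_1 - V_5)/33 + (V_1 - V_3)/82000 + (V_1 - 0)/470 = 0
  Node 2: (V_2 - 0)/56000 + (V_2 - 15)/270 + (V_2 - V_3)/16000 + (V_2 - V_4)/11 + (V_2 - V_5)/75 = 0
  Node 3: (V_3 - V_6)/3.3 + (V_3 - V_1)/82000 + (V_3 - V_2)/16000 = 0
  Node 4: (V_4 - V_6)/1 + (V_4 - 15)/68 + (V_4 - V_2)/11 = 0
  Node 5: (V_5 - V_1)/33 + (V_5 - V_2)/75 + (V_5 - 0)/13 = 0
  Node 6: (V_6 - V_4)/1 + (V_6 - 0)/51000 + (V_6 - V_1)/390 + (V_6 - V_3)/3.3 = 0
Collecting terms (coefficients in siemens):
  0.03501·V_1 - 0.0000122·V_3 - 0.0303·V_5 - 0.002564·V_6 = 0
  0.108·V_2 - 0.0000625·V_3 - 0.09091·V_4 - 0.01333·V_5 = 0.05556
  0.3031·V_3 - 0.0000122·V_1 - 0.0000625·V_2 - 0.303·V_6 = 0
  1.106·V_4 - 0.09091·V_2 - 1·V_6 = 0.2206
  0.1206·V_5 - 0.0303·V_1 - 0.01333·V_2 = 0
  1.306·V_6 - 0.002564·V_1 - 0.303·V_3 - 1·V_4 = 0
Solving these 6 simultaneous equations (Gaussian elimination) gives:
  V_1 = 1.874 V, V_2 = 8.343 V, V_3 = 9.073 V, V_4 = 9.092 V
  V_5 = 1.394 V, V_6 = 9.074 V
Part 1:
  Read off the nodal solution: V_2 = 8.343 V
Part 2:
  I_R1 = (V_4 - V_6)/R1 = (9.092 - 9.074)/1 = 0.01877 A
  Magnitude: I_R1 = 0.01877 A
Part 3:
  I_R13 = (V_2 - V_4)/R13 = (8.343 - 9.092)/11 = -0.06811 A
  P_R13 = I_R13² × R13 = (-0.06811)² × 11 = 0.05102 W

Final answers:
1. V_2 = 8.343 V
2. I_R1 = 0.01877 A
3. P_R13 = 0.05102 W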